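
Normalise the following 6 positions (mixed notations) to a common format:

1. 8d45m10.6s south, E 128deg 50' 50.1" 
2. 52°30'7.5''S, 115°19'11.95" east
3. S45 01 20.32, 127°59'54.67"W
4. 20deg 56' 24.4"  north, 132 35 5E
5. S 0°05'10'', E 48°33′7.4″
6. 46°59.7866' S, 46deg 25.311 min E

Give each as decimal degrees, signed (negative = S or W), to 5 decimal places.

Point 1:
  Latitude: 8 + 45/60 + 10.6/3600 = 8.752944
  S ⇒ negate
  Longitude: 50′ + 50.1″ = 50.83500′; 128 + 50.83500/60 = 128.847250
  E ⇒ keep positive
Point 2:
  Lat: 52° + 30/60 + 7.5/3600 = 52 + 0.500000 + 0.002083 = 52.502083
  hemisphere S, so the sign is −
  λ: 115° + 19/60 + 11.95/3600 = 115 + 0.316667 + 0.003319 = 115.319986
  E → positive
Point 3:
  Lat: 45° + 1/60 + 20.32/3600 = 45 + 0.016667 + 0.005644 = 45.022311
  hemisphere S, so the sign is −
  λ: 127° + 59/60 + 54.67/3600 = 127 + 0.983333 + 0.015186 = 127.998519
  W → negative
Point 4:
  Latitude: 20 + 56/60 + 24.4/3600 = 20.940111
  N ⇒ keep positive
  λ: 132° + 35/60 + 5/3600 = 132 + 0.583333 + 0.001389 = 132.584722
  E → positive
Point 5:
  Latitude: 0° + 5/60 + 10/3600 = 0 + 0.083333 + 0.002778 = 0.086111
  hemisphere S, so the sign is −
  Lon: 48° + 33/60 + 7.4/3600 = 48 + 0.550000 + 0.002056 = 48.552056
  E → positive
Point 6:
  Latitude: 46 + 59.7866/60 = 46.996443
  S ⇒ negate
  Longitude: 46 + 25.311/60 = 46.421850
  E → positive

1. -8.75294, 128.84725
2. -52.50208, 115.31999
3. -45.02231, -127.99852
4. 20.94011, 132.58472
5. -0.08611, 48.55206
6. -46.99644, 46.42185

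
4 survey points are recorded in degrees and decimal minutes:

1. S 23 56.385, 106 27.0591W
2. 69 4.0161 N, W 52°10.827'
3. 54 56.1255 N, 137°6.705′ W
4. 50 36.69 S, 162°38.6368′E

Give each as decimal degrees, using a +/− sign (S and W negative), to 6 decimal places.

1. -23.939750, -106.450985
2. 69.066935, -52.180450
3. 54.935425, -137.111750
4. -50.611500, 162.643947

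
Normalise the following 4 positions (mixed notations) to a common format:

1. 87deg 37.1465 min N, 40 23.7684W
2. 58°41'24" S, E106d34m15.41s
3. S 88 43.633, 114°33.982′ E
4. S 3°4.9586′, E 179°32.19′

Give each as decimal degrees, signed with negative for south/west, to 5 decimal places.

1. 87.61911, -40.39614
2. -58.69000, 106.57095
3. -88.72722, 114.56637
4. -3.08264, 179.53650

Point 1:
  φ: 87 + 37.1465/60 = 87.619108
  N ⇒ keep positive
  λ: 40 + 23.7684/60 = 40.396140
  W ⇒ negate
Point 2:
  Lat: 58° + 41/60 + 24/3600 = 58 + 0.683333 + 0.006667 = 58.690000
  S ⇒ negate
  λ: 34′ + 15.41″ = 34.25683′; 106 + 34.25683/60 = 106.570947
  E → positive
Point 3:
  Lat: 88 + 43.633/60 = 88.727217
  hemisphere S, so the sign is −
  λ: 33.982′ = 0.566367°; total 114.566367
  E ⇒ keep positive
Point 4:
  Latitude: 4.9586′ = 0.082643°; total 3.082643
  S ⇒ negate
  Lon: 32.19′ = 0.536500°; total 179.536500
  E ⇒ keep positive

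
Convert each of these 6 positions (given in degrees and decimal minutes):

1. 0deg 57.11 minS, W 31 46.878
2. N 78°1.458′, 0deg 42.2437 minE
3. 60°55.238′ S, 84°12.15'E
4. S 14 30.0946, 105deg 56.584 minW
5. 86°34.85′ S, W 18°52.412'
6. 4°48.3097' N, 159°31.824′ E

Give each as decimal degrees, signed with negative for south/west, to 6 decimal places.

Point 1:
  φ: 0 + 57.11/60 = 0.9518333
  hemisphere S, so the sign is −
  Lon: 31 + 46.878/60 = 31.7813000
  W ⇒ negate
Point 2:
  Latitude: 78 + 1.458/60 = 78.0243000
  N ⇒ keep positive
  λ: 42.2437′ = 0.704062°; total 0.7040617
  E ⇒ keep positive
Point 3:
  Lat: 60 + 55.238/60 = 60.9206333
  hemisphere S, so the sign is −
  λ: 12.15′ = 0.202500°; total 84.2025000
  E → positive
Point 4:
  Lat: 30.0946′ = 0.501577°; total 14.5015767
  S ⇒ negate
  λ: 56.584′ = 0.943067°; total 105.9430667
  hemisphere W, so the sign is −
Point 5:
  Latitude: 34.85′ = 0.580833°; total 86.5808333
  S → negative
  λ: 52.412′ = 0.873533°; total 18.8735333
  hemisphere W, so the sign is −
Point 6:
  Lat: 48.3097′ = 0.805162°; total 4.8051617
  N ⇒ keep positive
  Longitude: 159 + 31.824/60 = 159.5304000
  E ⇒ keep positive

1. -0.951833, -31.781300
2. 78.024300, 0.704062
3. -60.920633, 84.202500
4. -14.501577, -105.943067
5. -86.580833, -18.873533
6. 4.805162, 159.530400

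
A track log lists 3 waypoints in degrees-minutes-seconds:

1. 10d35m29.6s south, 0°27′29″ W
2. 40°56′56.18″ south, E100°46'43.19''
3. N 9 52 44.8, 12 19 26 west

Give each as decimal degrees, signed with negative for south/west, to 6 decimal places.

1. -10.591556, -0.458056
2. -40.948939, 100.778664
3. 9.879111, -12.323889

Point 1:
  φ: 35′ + 29.6″ = 35.49333′; 10 + 35.49333/60 = 10.5915556
  S → negative
  λ: 0° + 27/60 + 29/3600 = 0 + 0.450000 + 0.008056 = 0.4580556
  W ⇒ negate
Point 2:
  Latitude: 40° + 56/60 + 56.18/3600 = 40 + 0.933333 + 0.015606 = 40.9489389
  S ⇒ negate
  Longitude: 46′ + 43.19″ = 46.71983′; 100 + 46.71983/60 = 100.7786639
  E → positive
Point 3:
  Latitude: 9 + 52/60 + 44.8/3600 = 9.8791111
  N ⇒ keep positive
  Longitude: 12° + 19/60 + 26/3600 = 12 + 0.316667 + 0.007222 = 12.3238889
  W ⇒ negate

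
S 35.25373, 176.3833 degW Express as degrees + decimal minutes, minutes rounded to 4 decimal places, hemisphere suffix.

35° 15.2238′ S, 176° 22.9980′ W

φ: 35° + 0.253730 × 60 = 35° 15.223800′
Longitude: 176° + 0.383300 × 60 = 176° 22.998000′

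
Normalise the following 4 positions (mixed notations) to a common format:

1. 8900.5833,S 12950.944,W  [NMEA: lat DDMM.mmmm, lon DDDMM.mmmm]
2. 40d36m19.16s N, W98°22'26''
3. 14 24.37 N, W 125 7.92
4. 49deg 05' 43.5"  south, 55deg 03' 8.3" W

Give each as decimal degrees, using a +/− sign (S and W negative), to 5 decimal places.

1. -89.00972, -129.84907
2. 40.60532, -98.37389
3. 14.40617, -125.13200
4. -49.09542, -55.05231

Point 1:
  Lat: degrees = first 2 digits = 89, minutes = 0.5833; 89 + 0.5833/60 = 89.009722
  S ⇒ negate
  Longitude: split at 3 digits → 129° and 50.944′; 129 + 50.944/60 = 129.849067
  hemisphere W, so the sign is −
Point 2:
  Latitude: 40 + 36/60 + 19.16/3600 = 40.605322
  N → positive
  Lon: 98 + 22/60 + 26/3600 = 98.373889
  W ⇒ negate
Point 3:
  Lat: 24.37′ = 0.406167°; total 14.406167
  N → positive
  Lon: 7.92′ = 0.132000°; total 125.132000
  W ⇒ negate
Point 4:
  Latitude: 49 + 5/60 + 43.5/3600 = 49.095417
  S → negative
  Lon: 55° + 3/60 + 8.3/3600 = 55 + 0.050000 + 0.002306 = 55.052306
  W → negative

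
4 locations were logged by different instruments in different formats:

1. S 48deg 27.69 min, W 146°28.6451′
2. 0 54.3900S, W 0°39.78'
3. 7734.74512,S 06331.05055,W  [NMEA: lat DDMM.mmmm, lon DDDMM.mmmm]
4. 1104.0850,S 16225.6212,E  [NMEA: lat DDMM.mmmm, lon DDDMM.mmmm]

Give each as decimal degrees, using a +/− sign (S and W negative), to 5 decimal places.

Point 1:
  Lat: 27.69′ = 0.461500°; total 48.461500
  hemisphere S, so the sign is −
  Lon: 146 + 28.6451/60 = 146.477418
  hemisphere W, so the sign is −
Point 2:
  Latitude: 54.39′ = 0.906500°; total 0.906500
  hemisphere S, so the sign is −
  Lon: 39.78′ = 0.663000°; total 0.663000
  hemisphere W, so the sign is −
Point 3:
  Latitude: degrees = first 2 digits = 77, minutes = 34.74512; 77 + 34.74512/60 = 77.579085
  hemisphere S, so the sign is −
  λ: degrees = first 3 digits = 63, minutes = 31.05055; 63 + 31.05055/60 = 63.517509
  hemisphere W, so the sign is −
Point 4:
  φ: split at 2 digits → 11° and 4.085′; 11 + 4.085/60 = 11.068083
  S → negative
  λ: split at 3 digits → 162° and 25.6212′; 162 + 25.6212/60 = 162.427020
  E ⇒ keep positive

1. -48.46150, -146.47742
2. -0.90650, -0.66300
3. -77.57909, -63.51751
4. -11.06808, 162.42702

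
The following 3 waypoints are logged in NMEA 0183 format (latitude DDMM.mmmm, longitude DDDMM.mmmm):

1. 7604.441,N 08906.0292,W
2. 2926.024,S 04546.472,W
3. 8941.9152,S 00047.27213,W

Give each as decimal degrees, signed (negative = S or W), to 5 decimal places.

1. 76.07402, -89.10049
2. -29.43373, -45.77453
3. -89.69859, -0.78787

Point 1:
  φ: split at 2 digits → 76° and 4.441′; 76 + 4.441/60 = 76.074017
  N ⇒ keep positive
  Lon: split at 3 digits → 089° and 6.0292′; 89 + 6.0292/60 = 89.100487
  hemisphere W, so the sign is −
Point 2:
  Latitude: split at 2 digits → 29° and 26.024′; 29 + 26.024/60 = 29.433733
  S ⇒ negate
  Lon: degrees = first 3 digits = 45, minutes = 46.472; 45 + 46.472/60 = 45.774533
  hemisphere W, so the sign is −
Point 3:
  Latitude: split at 2 digits → 89° and 41.9152′; 89 + 41.9152/60 = 89.698587
  S → negative
  Lon: split at 3 digits → 000° and 47.27213′; 0 + 47.27213/60 = 0.787869
  W → negative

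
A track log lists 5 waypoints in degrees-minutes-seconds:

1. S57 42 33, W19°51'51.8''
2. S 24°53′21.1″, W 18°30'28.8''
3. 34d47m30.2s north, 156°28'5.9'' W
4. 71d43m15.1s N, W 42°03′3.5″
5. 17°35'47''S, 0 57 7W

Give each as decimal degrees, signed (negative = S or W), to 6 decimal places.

Point 1:
  Lat: 42′ + 33″ = 42.55000′; 57 + 42.55000/60 = 57.7091667
  S ⇒ negate
  λ: 19° + 51/60 + 51.8/3600 = 19 + 0.850000 + 0.014389 = 19.8643889
  W → negative
Point 2:
  Lat: 53′ + 21.1″ = 53.35167′; 24 + 53.35167/60 = 24.8891944
  hemisphere S, so the sign is −
  Lon: 18° + 30/60 + 28.8/3600 = 18 + 0.500000 + 0.008000 = 18.5080000
  W ⇒ negate
Point 3:
  φ: 34 + 47/60 + 30.2/3600 = 34.7917222
  N → positive
  Lon: 156 + 28/60 + 5.9/3600 = 156.4683056
  W ⇒ negate
Point 4:
  Lat: 43′ + 15.1″ = 43.25167′; 71 + 43.25167/60 = 71.7208611
  N → positive
  Lon: 42° + 3/60 + 3.5/3600 = 42 + 0.050000 + 0.000972 = 42.0509722
  W → negative
Point 5:
  φ: 35′ + 47″ = 35.78333′; 17 + 35.78333/60 = 17.5963889
  hemisphere S, so the sign is −
  λ: 0 + 57/60 + 7/3600 = 0.9519444
  W → negative

1. -57.709167, -19.864389
2. -24.889194, -18.508000
3. 34.791722, -156.468306
4. 71.720861, -42.050972
5. -17.596389, -0.951944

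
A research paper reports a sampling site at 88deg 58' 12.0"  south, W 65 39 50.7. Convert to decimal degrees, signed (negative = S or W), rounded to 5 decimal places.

-88.97000, -65.66408

Lat: 88° + 58/60 + 12/3600 = 88 + 0.966667 + 0.003333 = 88.970000
hemisphere S, so the sign is −
Lon: 39′ + 50.7″ = 39.84500′; 65 + 39.84500/60 = 65.664083
W → negative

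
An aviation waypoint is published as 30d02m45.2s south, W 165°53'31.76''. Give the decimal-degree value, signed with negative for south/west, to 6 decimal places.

-30.045889, -165.892156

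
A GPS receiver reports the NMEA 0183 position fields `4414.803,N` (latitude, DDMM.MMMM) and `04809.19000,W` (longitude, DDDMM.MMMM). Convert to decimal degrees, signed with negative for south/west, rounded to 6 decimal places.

44.246717, -48.153167

Latitude: split at 2 digits → 44° and 14.803′; 44 + 14.803/60 = 44.2467167
N ⇒ keep positive
Lon: degrees = first 3 digits = 48, minutes = 9.19; 48 + 9.19/60 = 48.1531667
W → negative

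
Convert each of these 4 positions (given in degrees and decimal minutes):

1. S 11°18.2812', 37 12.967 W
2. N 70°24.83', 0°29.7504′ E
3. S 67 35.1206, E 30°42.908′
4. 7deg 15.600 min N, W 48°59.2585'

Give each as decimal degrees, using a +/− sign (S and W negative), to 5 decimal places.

Point 1:
  φ: 11 + 18.2812/60 = 11.304687
  S → negative
  Lon: 37 + 12.967/60 = 37.216117
  W → negative
Point 2:
  φ: 24.83′ = 0.413833°; total 70.413833
  N → positive
  Longitude: 29.7504′ = 0.495840°; total 0.495840
  E ⇒ keep positive
Point 3:
  φ: 35.1206′ = 0.585343°; total 67.585343
  S ⇒ negate
  Longitude: 30 + 42.908/60 = 30.715133
  E ⇒ keep positive
Point 4:
  Latitude: 7 + 15.6/60 = 7.260000
  N → positive
  λ: 59.2585′ = 0.987642°; total 48.987642
  W ⇒ negate

1. -11.30469, -37.21612
2. 70.41383, 0.49584
3. -67.58534, 30.71513
4. 7.26000, -48.98764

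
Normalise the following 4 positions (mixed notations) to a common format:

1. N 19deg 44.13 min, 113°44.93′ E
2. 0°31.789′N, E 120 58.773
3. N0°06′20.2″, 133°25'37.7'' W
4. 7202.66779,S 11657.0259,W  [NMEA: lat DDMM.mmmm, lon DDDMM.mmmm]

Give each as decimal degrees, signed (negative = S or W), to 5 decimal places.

Point 1:
  φ: 44.13′ = 0.735500°; total 19.735500
  N ⇒ keep positive
  λ: 44.93′ = 0.748833°; total 113.748833
  E → positive
Point 2:
  φ: 0 + 31.789/60 = 0.529817
  N → positive
  Longitude: 120 + 58.773/60 = 120.979550
  E → positive
Point 3:
  Latitude: 0° + 6/60 + 20.2/3600 = 0 + 0.100000 + 0.005611 = 0.105611
  N → positive
  λ: 133° + 25/60 + 37.7/3600 = 133 + 0.416667 + 0.010472 = 133.427139
  W → negative
Point 4:
  Lat: degrees = first 2 digits = 72, minutes = 2.66779; 72 + 2.66779/60 = 72.044463
  S ⇒ negate
  Longitude: degrees = first 3 digits = 116, minutes = 57.0259; 116 + 57.0259/60 = 116.950432
  W ⇒ negate

1. 19.73550, 113.74883
2. 0.52982, 120.97955
3. 0.10561, -133.42714
4. -72.04446, -116.95043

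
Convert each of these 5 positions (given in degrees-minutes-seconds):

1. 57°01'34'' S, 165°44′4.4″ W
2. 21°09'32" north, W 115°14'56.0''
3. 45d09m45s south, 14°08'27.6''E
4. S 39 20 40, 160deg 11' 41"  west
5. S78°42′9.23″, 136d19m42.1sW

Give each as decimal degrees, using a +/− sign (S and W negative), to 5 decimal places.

1. -57.02611, -165.73456
2. 21.15889, -115.24889
3. -45.16250, 14.14100
4. -39.34444, -160.19472
5. -78.70256, -136.32836

Point 1:
  Latitude: 57° + 1/60 + 34/3600 = 57 + 0.016667 + 0.009444 = 57.026111
  hemisphere S, so the sign is −
  λ: 44′ + 4.4″ = 44.07333′; 165 + 44.07333/60 = 165.734556
  W ⇒ negate
Point 2:
  Latitude: 21° + 9/60 + 32/3600 = 21 + 0.150000 + 0.008889 = 21.158889
  N ⇒ keep positive
  Longitude: 115° + 14/60 + 56/3600 = 115 + 0.233333 + 0.015556 = 115.248889
  W ⇒ negate
Point 3:
  Lat: 45 + 9/60 + 45/3600 = 45.162500
  S ⇒ negate
  λ: 14° + 8/60 + 27.6/3600 = 14 + 0.133333 + 0.007667 = 14.141000
  E ⇒ keep positive
Point 4:
  φ: 39 + 20/60 + 40/3600 = 39.344444
  S → negative
  Lon: 160 + 11/60 + 41/3600 = 160.194722
  hemisphere W, so the sign is −
Point 5:
  Lat: 42′ + 9.23″ = 42.15383′; 78 + 42.15383/60 = 78.702564
  hemisphere S, so the sign is −
  Lon: 19′ + 42.1″ = 19.70167′; 136 + 19.70167/60 = 136.328361
  hemisphere W, so the sign is −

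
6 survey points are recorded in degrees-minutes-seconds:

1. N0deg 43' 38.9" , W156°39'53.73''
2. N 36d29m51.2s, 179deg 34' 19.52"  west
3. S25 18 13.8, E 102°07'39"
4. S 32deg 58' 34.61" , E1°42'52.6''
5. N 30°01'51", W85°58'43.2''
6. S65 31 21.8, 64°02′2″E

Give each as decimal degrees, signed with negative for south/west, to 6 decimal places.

Point 1:
  φ: 43′ + 38.9″ = 43.64833′; 0 + 43.64833/60 = 0.7274722
  N → positive
  Lon: 39′ + 53.73″ = 39.89550′; 156 + 39.89550/60 = 156.6649250
  W → negative
Point 2:
  Lat: 36 + 29/60 + 51.2/3600 = 36.4975556
  N ⇒ keep positive
  λ: 179° + 34/60 + 19.52/3600 = 179 + 0.566667 + 0.005422 = 179.5720889
  W → negative
Point 3:
  φ: 25° + 18/60 + 13.8/3600 = 25 + 0.300000 + 0.003833 = 25.3038333
  hemisphere S, so the sign is −
  Lon: 7′ + 39″ = 7.65000′; 102 + 7.65000/60 = 102.1275000
  E ⇒ keep positive
Point 4:
  Latitude: 32° + 58/60 + 34.61/3600 = 32 + 0.966667 + 0.009614 = 32.9762806
  hemisphere S, so the sign is −
  λ: 1° + 42/60 + 52.6/3600 = 1 + 0.700000 + 0.014611 = 1.7146111
  E ⇒ keep positive
Point 5:
  φ: 30 + 1/60 + 51/3600 = 30.0308333
  N → positive
  Lon: 58′ + 43.2″ = 58.72000′; 85 + 58.72000/60 = 85.9786667
  hemisphere W, so the sign is −
Point 6:
  Lat: 65° + 31/60 + 21.8/3600 = 65 + 0.516667 + 0.006056 = 65.5227222
  hemisphere S, so the sign is −
  Longitude: 64 + 2/60 + 2/3600 = 64.0338889
  E → positive

1. 0.727472, -156.664925
2. 36.497556, -179.572089
3. -25.303833, 102.127500
4. -32.976281, 1.714611
5. 30.030833, -85.978667
6. -65.522722, 64.033889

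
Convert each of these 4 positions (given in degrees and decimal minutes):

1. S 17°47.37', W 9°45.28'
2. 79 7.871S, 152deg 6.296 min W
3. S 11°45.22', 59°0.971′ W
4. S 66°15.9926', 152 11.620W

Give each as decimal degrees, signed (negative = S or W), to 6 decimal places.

1. -17.789500, -9.754667
2. -79.131183, -152.104933
3. -11.753667, -59.016183
4. -66.266543, -152.193667

Point 1:
  Latitude: 47.37′ = 0.789500°; total 17.7895000
  S → negative
  λ: 45.28′ = 0.754667°; total 9.7546667
  W → negative
Point 2:
  Lat: 79 + 7.871/60 = 79.1311833
  hemisphere S, so the sign is −
  Longitude: 6.296′ = 0.104933°; total 152.1049333
  hemisphere W, so the sign is −
Point 3:
  Latitude: 11 + 45.22/60 = 11.7536667
  S → negative
  λ: 0.971′ = 0.016183°; total 59.0161833
  W ⇒ negate
Point 4:
  Latitude: 15.9926′ = 0.266543°; total 66.2665433
  hemisphere S, so the sign is −
  Longitude: 11.62′ = 0.193667°; total 152.1936667
  W ⇒ negate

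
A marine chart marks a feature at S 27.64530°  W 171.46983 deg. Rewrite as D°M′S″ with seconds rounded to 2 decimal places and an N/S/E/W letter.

φ: whole degrees 27; 38.71800′ → 38′ and 43.0800″
Lon: 0.469830 × 60 = 28.18980′ → 28′, remainder × 60 = 11.3880″

27°38′43.08″ S, 171°28′11.39″ W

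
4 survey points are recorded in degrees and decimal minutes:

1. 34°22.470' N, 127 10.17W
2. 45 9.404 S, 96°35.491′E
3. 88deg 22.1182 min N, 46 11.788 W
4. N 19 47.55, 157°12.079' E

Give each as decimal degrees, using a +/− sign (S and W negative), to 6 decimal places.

1. 34.374500, -127.169500
2. -45.156733, 96.591517
3. 88.368637, -46.196467
4. 19.792500, 157.201317

Point 1:
  Latitude: 34 + 22.47/60 = 34.3745000
  N → positive
  λ: 10.17′ = 0.169500°; total 127.1695000
  W ⇒ negate
Point 2:
  Latitude: 45 + 9.404/60 = 45.1567333
  S ⇒ negate
  Lon: 35.491′ = 0.591517°; total 96.5915167
  E ⇒ keep positive
Point 3:
  φ: 22.1182′ = 0.368637°; total 88.3686367
  N → positive
  Longitude: 46 + 11.788/60 = 46.1964667
  W → negative
Point 4:
  Lat: 19 + 47.55/60 = 19.7925000
  N ⇒ keep positive
  Lon: 12.079′ = 0.201317°; total 157.2013167
  E → positive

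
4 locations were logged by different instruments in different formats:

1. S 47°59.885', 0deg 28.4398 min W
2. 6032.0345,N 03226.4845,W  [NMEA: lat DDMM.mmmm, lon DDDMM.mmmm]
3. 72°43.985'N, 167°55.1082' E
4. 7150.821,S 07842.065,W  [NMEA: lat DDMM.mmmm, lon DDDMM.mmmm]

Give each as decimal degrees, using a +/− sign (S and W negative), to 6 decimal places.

Point 1:
  Lat: 59.885′ = 0.998083°; total 47.9980833
  hemisphere S, so the sign is −
  λ: 28.4398′ = 0.473997°; total 0.4739967
  hemisphere W, so the sign is −
Point 2:
  φ: degrees = first 2 digits = 60, minutes = 32.0345; 60 + 32.0345/60 = 60.5339083
  N ⇒ keep positive
  Longitude: degrees = first 3 digits = 32, minutes = 26.4845; 32 + 26.4845/60 = 32.4414083
  W → negative
Point 3:
  Latitude: 72 + 43.985/60 = 72.7330833
  N ⇒ keep positive
  Longitude: 55.1082′ = 0.918470°; total 167.9184700
  E ⇒ keep positive
Point 4:
  Latitude: split at 2 digits → 71° and 50.821′; 71 + 50.821/60 = 71.8470167
  S ⇒ negate
  λ: split at 3 digits → 078° and 42.065′; 78 + 42.065/60 = 78.7010833
  W → negative

1. -47.998083, -0.473997
2. 60.533908, -32.441408
3. 72.733083, 167.918470
4. -71.847017, -78.701083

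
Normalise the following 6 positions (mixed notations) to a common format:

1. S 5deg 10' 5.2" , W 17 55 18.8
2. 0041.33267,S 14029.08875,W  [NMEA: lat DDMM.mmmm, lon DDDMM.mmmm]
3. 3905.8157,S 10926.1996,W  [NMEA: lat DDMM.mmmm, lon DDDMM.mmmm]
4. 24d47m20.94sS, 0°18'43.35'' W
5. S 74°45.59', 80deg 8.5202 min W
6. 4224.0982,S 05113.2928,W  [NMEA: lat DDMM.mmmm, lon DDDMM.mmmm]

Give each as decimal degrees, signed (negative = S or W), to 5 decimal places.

Point 1:
  Lat: 5 + 10/60 + 5.2/3600 = 5.168111
  S ⇒ negate
  Longitude: 17° + 55/60 + 18.8/3600 = 17 + 0.916667 + 0.005222 = 17.921889
  W ⇒ negate
Point 2:
  Latitude: split at 2 digits → 00° and 41.33267′; 0 + 41.33267/60 = 0.688878
  S ⇒ negate
  Longitude: degrees = first 3 digits = 140, minutes = 29.08875; 140 + 29.08875/60 = 140.484813
  W ⇒ negate
Point 3:
  Lat: degrees = first 2 digits = 39, minutes = 5.8157; 39 + 5.8157/60 = 39.096928
  hemisphere S, so the sign is −
  Lon: split at 3 digits → 109° and 26.1996′; 109 + 26.1996/60 = 109.436660
  W → negative
Point 4:
  φ: 47′ + 20.94″ = 47.34900′; 24 + 47.34900/60 = 24.789150
  hemisphere S, so the sign is −
  Lon: 0° + 18/60 + 43.35/3600 = 0 + 0.300000 + 0.012042 = 0.312042
  W → negative
Point 5:
  Lat: 74 + 45.59/60 = 74.759833
  S → negative
  λ: 80 + 8.5202/60 = 80.142003
  hemisphere W, so the sign is −
Point 6:
  φ: split at 2 digits → 42° and 24.0982′; 42 + 24.0982/60 = 42.401637
  S → negative
  Longitude: split at 3 digits → 051° and 13.2928′; 51 + 13.2928/60 = 51.221547
  W ⇒ negate

1. -5.16811, -17.92189
2. -0.68888, -140.48481
3. -39.09693, -109.43666
4. -24.78915, -0.31204
5. -74.75983, -80.14200
6. -42.40164, -51.22155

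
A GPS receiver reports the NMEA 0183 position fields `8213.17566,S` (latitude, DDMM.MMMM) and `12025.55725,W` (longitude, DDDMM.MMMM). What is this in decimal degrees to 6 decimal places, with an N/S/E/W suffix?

82.219594° S, 120.425954° W

Lat: split at 2 digits → 82° and 13.17566′; 82 + 13.17566/60 = 82.2195943
Lon: degrees = first 3 digits = 120, minutes = 25.55725; 120 + 25.55725/60 = 120.4259542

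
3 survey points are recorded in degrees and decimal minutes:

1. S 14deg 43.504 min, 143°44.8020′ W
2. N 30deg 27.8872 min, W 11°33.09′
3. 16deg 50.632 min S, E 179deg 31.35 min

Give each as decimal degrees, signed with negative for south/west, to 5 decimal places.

Point 1:
  φ: 14 + 43.504/60 = 14.725067
  S → negative
  λ: 44.802′ = 0.746700°; total 143.746700
  W ⇒ negate
Point 2:
  φ: 27.8872′ = 0.464787°; total 30.464787
  N ⇒ keep positive
  Longitude: 33.09′ = 0.551500°; total 11.551500
  W ⇒ negate
Point 3:
  φ: 50.632′ = 0.843867°; total 16.843867
  S → negative
  λ: 31.35′ = 0.522500°; total 179.522500
  E ⇒ keep positive

1. -14.72507, -143.74670
2. 30.46479, -11.55150
3. -16.84387, 179.52250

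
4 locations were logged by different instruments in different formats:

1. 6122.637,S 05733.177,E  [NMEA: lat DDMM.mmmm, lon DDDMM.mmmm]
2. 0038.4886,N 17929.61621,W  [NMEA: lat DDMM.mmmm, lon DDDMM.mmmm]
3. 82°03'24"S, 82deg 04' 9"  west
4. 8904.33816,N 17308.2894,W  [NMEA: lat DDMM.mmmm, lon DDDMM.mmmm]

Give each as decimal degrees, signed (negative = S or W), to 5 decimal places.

Point 1:
  Lat: split at 2 digits → 61° and 22.637′; 61 + 22.637/60 = 61.377283
  S ⇒ negate
  λ: degrees = first 3 digits = 57, minutes = 33.177; 57 + 33.177/60 = 57.552950
  E ⇒ keep positive
Point 2:
  Lat: degrees = first 2 digits = 0, minutes = 38.4886; 0 + 38.4886/60 = 0.641477
  N → positive
  Lon: degrees = first 3 digits = 179, minutes = 29.61621; 179 + 29.61621/60 = 179.493604
  W → negative
Point 3:
  Latitude: 82 + 3/60 + 24/3600 = 82.056667
  S → negative
  Lon: 82° + 4/60 + 9/3600 = 82 + 0.066667 + 0.002500 = 82.069167
  W → negative
Point 4:
  Latitude: degrees = first 2 digits = 89, minutes = 4.33816; 89 + 4.33816/60 = 89.072303
  N → positive
  Longitude: degrees = first 3 digits = 173, minutes = 8.2894; 173 + 8.2894/60 = 173.138157
  hemisphere W, so the sign is −

1. -61.37728, 57.55295
2. 0.64148, -179.49360
3. -82.05667, -82.06917
4. 89.07230, -173.13816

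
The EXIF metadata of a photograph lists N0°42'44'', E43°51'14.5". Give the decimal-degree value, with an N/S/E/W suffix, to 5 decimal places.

Latitude: 0° + 42/60 + 44/3600 = 0 + 0.700000 + 0.012222 = 0.712222
λ: 43 + 51/60 + 14.5/3600 = 43.854028

0.71222° N, 43.85403° E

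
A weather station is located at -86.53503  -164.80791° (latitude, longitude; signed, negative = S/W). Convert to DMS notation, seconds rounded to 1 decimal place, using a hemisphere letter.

Latitude is negative → S; |value| = 86.535030
φ: 0.535030 × 60 = 32.10180′ → 32′, remainder × 60 = 6.108″
Longitude is negative → W; |value| = 164.807910
Longitude: 0.807910 × 60 = 48.47460′ → 48′, remainder × 60 = 28.476″

86°32′6.1″ S, 164°48′28.5″ W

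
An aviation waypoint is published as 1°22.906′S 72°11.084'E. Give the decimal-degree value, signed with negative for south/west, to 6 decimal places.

-1.381767, 72.184733

Lat: 1 + 22.906/60 = 1.3817667
hemisphere S, so the sign is −
Lon: 11.084′ = 0.184733°; total 72.1847333
E ⇒ keep positive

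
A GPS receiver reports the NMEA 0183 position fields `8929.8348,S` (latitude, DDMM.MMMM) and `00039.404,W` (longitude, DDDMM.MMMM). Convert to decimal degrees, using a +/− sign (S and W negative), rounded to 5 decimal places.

-89.49725, -0.65673

Lat: degrees = first 2 digits = 89, minutes = 29.8348; 89 + 29.8348/60 = 89.497247
hemisphere S, so the sign is −
Lon: degrees = first 3 digits = 0, minutes = 39.404; 0 + 39.404/60 = 0.656733
hemisphere W, so the sign is −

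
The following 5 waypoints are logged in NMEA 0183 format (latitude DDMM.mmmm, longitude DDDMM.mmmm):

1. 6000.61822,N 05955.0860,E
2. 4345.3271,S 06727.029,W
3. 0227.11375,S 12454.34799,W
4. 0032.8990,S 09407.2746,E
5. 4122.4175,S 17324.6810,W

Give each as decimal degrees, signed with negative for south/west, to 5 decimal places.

1. 60.01030, 59.91810
2. -43.75545, -67.45048
3. -2.45190, -124.90580
4. -0.54832, 94.12124
5. -41.37363, -173.41135

Point 1:
  Latitude: degrees = first 2 digits = 60, minutes = 0.61822; 60 + 0.61822/60 = 60.010304
  N → positive
  Longitude: degrees = first 3 digits = 59, minutes = 55.086; 59 + 55.086/60 = 59.918100
  E ⇒ keep positive
Point 2:
  φ: split at 2 digits → 43° and 45.3271′; 43 + 45.3271/60 = 43.755452
  hemisphere S, so the sign is −
  Lon: split at 3 digits → 067° and 27.029′; 67 + 27.029/60 = 67.450483
  hemisphere W, so the sign is −
Point 3:
  Latitude: split at 2 digits → 02° and 27.11375′; 2 + 27.11375/60 = 2.451896
  S → negative
  Lon: split at 3 digits → 124° and 54.34799′; 124 + 54.34799/60 = 124.905800
  W ⇒ negate
Point 4:
  Lat: degrees = first 2 digits = 0, minutes = 32.899; 0 + 32.899/60 = 0.548317
  S → negative
  Lon: degrees = first 3 digits = 94, minutes = 7.2746; 94 + 7.2746/60 = 94.121243
  E → positive
Point 5:
  Latitude: split at 2 digits → 41° and 22.4175′; 41 + 22.4175/60 = 41.373625
  hemisphere S, so the sign is −
  Lon: split at 3 digits → 173° and 24.681′; 173 + 24.681/60 = 173.411350
  hemisphere W, so the sign is −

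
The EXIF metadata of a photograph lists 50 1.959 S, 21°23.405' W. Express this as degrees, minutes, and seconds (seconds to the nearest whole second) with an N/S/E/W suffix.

Latitude: 1.95900′ → 1′ and 0.95900 × 60 = 57.54″
Lon: 23.40500′ → 23′ and 0.40500 × 60 = 24.30″

50°01′58″ S, 21°23′24″ W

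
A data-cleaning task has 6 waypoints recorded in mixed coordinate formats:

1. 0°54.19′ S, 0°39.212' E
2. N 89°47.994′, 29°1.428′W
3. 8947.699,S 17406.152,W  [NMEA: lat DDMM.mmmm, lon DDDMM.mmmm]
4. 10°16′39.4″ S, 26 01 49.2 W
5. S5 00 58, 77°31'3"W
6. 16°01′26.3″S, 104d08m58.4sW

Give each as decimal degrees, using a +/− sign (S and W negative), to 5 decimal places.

Point 1:
  Lat: 0 + 54.19/60 = 0.903167
  S ⇒ negate
  λ: 39.212′ = 0.653533°; total 0.653533
  E ⇒ keep positive
Point 2:
  Latitude: 47.994′ = 0.799900°; total 89.799900
  N ⇒ keep positive
  Longitude: 1.428′ = 0.023800°; total 29.023800
  W → negative
Point 3:
  φ: split at 2 digits → 89° and 47.699′; 89 + 47.699/60 = 89.794983
  S ⇒ negate
  Longitude: degrees = first 3 digits = 174, minutes = 6.152; 174 + 6.152/60 = 174.102533
  W ⇒ negate
Point 4:
  Latitude: 10 + 16/60 + 39.4/3600 = 10.277611
  S → negative
  Lon: 26° + 1/60 + 49.2/3600 = 26 + 0.016667 + 0.013667 = 26.030333
  hemisphere W, so the sign is −
Point 5:
  Latitude: 5 + 0/60 + 58/3600 = 5.016111
  hemisphere S, so the sign is −
  λ: 31′ + 3″ = 31.05000′; 77 + 31.05000/60 = 77.517500
  W → negative
Point 6:
  φ: 1′ + 26.3″ = 1.43833′; 16 + 1.43833/60 = 16.023972
  S → negative
  λ: 8′ + 58.4″ = 8.97333′; 104 + 8.97333/60 = 104.149556
  hemisphere W, so the sign is −

1. -0.90317, 0.65353
2. 89.79990, -29.02380
3. -89.79498, -174.10253
4. -10.27761, -26.03033
5. -5.01611, -77.51750
6. -16.02397, -104.14956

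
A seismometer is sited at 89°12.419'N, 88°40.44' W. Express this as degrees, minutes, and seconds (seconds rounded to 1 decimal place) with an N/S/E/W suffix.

Lat: fractional minutes 0.41900 × 60 = 25.140″
λ: 40.44000′ → 40′ and 0.44000 × 60 = 26.400″

89°12′25.1″ N, 88°40′26.4″ W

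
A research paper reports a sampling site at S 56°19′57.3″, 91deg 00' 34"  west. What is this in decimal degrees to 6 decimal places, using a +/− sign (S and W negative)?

φ: 19′ + 57.3″ = 19.95500′; 56 + 19.95500/60 = 56.3325833
S ⇒ negate
Lon: 0′ + 34″ = 0.56667′; 91 + 0.56667/60 = 91.0094444
W → negative

-56.332583, -91.009444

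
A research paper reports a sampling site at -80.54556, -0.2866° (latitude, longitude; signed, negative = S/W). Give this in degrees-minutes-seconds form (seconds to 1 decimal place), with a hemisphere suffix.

Latitude is negative → S; |value| = 80.545560
φ: whole degrees 80; 32.73360′ → 32′ and 44.016″
Longitude is negative → W; |value| = 0.286600
λ: whole degrees 0; 17.19600′ → 17′ and 11.760″

80°32′44.0″ S, 0°17′11.8″ W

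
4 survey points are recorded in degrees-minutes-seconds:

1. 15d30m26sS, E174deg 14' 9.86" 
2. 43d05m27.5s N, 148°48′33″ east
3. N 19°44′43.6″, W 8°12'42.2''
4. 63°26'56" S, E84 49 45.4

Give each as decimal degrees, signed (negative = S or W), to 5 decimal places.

Point 1:
  Lat: 30′ + 26″ = 30.43333′; 15 + 30.43333/60 = 15.507222
  S ⇒ negate
  λ: 174 + 14/60 + 9.86/3600 = 174.236072
  E → positive
Point 2:
  Latitude: 5′ + 27.5″ = 5.45833′; 43 + 5.45833/60 = 43.090972
  N → positive
  Lon: 148° + 48/60 + 33/3600 = 148 + 0.800000 + 0.009167 = 148.809167
  E ⇒ keep positive
Point 3:
  φ: 19 + 44/60 + 43.6/3600 = 19.745444
  N → positive
  Longitude: 8 + 12/60 + 42.2/3600 = 8.211722
  hemisphere W, so the sign is −
Point 4:
  Lat: 26′ + 56″ = 26.93333′; 63 + 26.93333/60 = 63.448889
  hemisphere S, so the sign is −
  Lon: 84 + 49/60 + 45.4/3600 = 84.829278
  E → positive

1. -15.50722, 174.23607
2. 43.09097, 148.80917
3. 19.74544, -8.21172
4. -63.44889, 84.82928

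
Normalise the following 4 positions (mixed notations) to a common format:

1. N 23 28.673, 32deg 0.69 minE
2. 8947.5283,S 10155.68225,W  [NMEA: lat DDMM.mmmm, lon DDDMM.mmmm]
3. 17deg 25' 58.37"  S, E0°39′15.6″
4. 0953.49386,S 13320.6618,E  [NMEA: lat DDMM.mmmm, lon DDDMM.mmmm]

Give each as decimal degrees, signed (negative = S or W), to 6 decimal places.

Point 1:
  Latitude: 28.673′ = 0.477883°; total 23.4778833
  N ⇒ keep positive
  λ: 32 + 0.69/60 = 32.0115000
  E ⇒ keep positive
Point 2:
  φ: split at 2 digits → 89° and 47.5283′; 89 + 47.5283/60 = 89.7921383
  S ⇒ negate
  Longitude: degrees = first 3 digits = 101, minutes = 55.68225; 101 + 55.68225/60 = 101.9280375
  hemisphere W, so the sign is −
Point 3:
  φ: 25′ + 58.37″ = 25.97283′; 17 + 25.97283/60 = 17.4328806
  hemisphere S, so the sign is −
  λ: 0 + 39/60 + 15.6/3600 = 0.6543333
  E → positive
Point 4:
  Lat: split at 2 digits → 09° and 53.49386′; 9 + 53.49386/60 = 9.8915643
  S → negative
  Lon: split at 3 digits → 133° and 20.6618′; 133 + 20.6618/60 = 133.3443633
  E → positive

1. 23.477883, 32.011500
2. -89.792138, -101.928038
3. -17.432881, 0.654333
4. -9.891564, 133.344363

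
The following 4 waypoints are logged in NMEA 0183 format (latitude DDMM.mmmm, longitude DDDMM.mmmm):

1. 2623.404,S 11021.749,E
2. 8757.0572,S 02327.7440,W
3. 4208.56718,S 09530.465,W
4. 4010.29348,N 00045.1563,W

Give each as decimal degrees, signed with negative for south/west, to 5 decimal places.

1. -26.39007, 110.36248
2. -87.95095, -23.46240
3. -42.14279, -95.50775
4. 40.17156, -0.75261

Point 1:
  φ: degrees = first 2 digits = 26, minutes = 23.404; 26 + 23.404/60 = 26.390067
  S ⇒ negate
  Longitude: degrees = first 3 digits = 110, minutes = 21.749; 110 + 21.749/60 = 110.362483
  E → positive
Point 2:
  Lat: degrees = first 2 digits = 87, minutes = 57.0572; 87 + 57.0572/60 = 87.950953
  hemisphere S, so the sign is −
  λ: degrees = first 3 digits = 23, minutes = 27.744; 23 + 27.744/60 = 23.462400
  W ⇒ negate
Point 3:
  Lat: degrees = first 2 digits = 42, minutes = 8.56718; 42 + 8.56718/60 = 42.142786
  S ⇒ negate
  Longitude: degrees = first 3 digits = 95, minutes = 30.465; 95 + 30.465/60 = 95.507750
  W → negative
Point 4:
  Lat: degrees = first 2 digits = 40, minutes = 10.29348; 40 + 10.29348/60 = 40.171558
  N ⇒ keep positive
  Longitude: split at 3 digits → 000° and 45.1563′; 0 + 45.1563/60 = 0.752605
  W → negative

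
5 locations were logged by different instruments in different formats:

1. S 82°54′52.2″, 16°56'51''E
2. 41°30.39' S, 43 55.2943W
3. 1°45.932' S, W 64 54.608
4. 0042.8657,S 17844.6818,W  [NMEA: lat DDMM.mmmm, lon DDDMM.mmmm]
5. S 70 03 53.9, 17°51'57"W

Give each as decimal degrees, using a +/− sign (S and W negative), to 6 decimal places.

Point 1:
  Lat: 82° + 54/60 + 52.2/3600 = 82 + 0.900000 + 0.014500 = 82.9145000
  S → negative
  Lon: 16 + 56/60 + 51/3600 = 16.9475000
  E ⇒ keep positive
Point 2:
  Lat: 41 + 30.39/60 = 41.5065000
  S → negative
  λ: 43 + 55.2943/60 = 43.9215717
  W → negative
Point 3:
  φ: 45.932′ = 0.765533°; total 1.7655333
  S ⇒ negate
  λ: 64 + 54.608/60 = 64.9101333
  W → negative
Point 4:
  φ: split at 2 digits → 00° and 42.8657′; 0 + 42.8657/60 = 0.7144283
  S → negative
  Longitude: split at 3 digits → 178° and 44.6818′; 178 + 44.6818/60 = 178.7446967
  W → negative
Point 5:
  φ: 70 + 3/60 + 53.9/3600 = 70.0649722
  S ⇒ negate
  Lon: 51′ + 57″ = 51.95000′; 17 + 51.95000/60 = 17.8658333
  hemisphere W, so the sign is −

1. -82.914500, 16.947500
2. -41.506500, -43.921572
3. -1.765533, -64.910133
4. -0.714428, -178.744697
5. -70.064972, -17.865833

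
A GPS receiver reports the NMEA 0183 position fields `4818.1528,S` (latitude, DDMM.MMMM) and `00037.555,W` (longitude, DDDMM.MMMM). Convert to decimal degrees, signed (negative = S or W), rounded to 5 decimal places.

Lat: degrees = first 2 digits = 48, minutes = 18.1528; 48 + 18.1528/60 = 48.302547
S → negative
Lon: degrees = first 3 digits = 0, minutes = 37.555; 0 + 37.555/60 = 0.625917
W ⇒ negate

-48.30255, -0.62592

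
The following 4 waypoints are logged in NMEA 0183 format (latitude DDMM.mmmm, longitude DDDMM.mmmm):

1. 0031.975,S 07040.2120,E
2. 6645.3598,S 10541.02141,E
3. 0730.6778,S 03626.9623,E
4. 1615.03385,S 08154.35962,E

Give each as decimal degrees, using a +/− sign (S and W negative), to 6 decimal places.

Point 1:
  Lat: split at 2 digits → 00° and 31.975′; 0 + 31.975/60 = 0.5329167
  S → negative
  Longitude: split at 3 digits → 070° and 40.212′; 70 + 40.212/60 = 70.6702000
  E ⇒ keep positive
Point 2:
  Latitude: split at 2 digits → 66° and 45.3598′; 66 + 45.3598/60 = 66.7559967
  S → negative
  Longitude: degrees = first 3 digits = 105, minutes = 41.02141; 105 + 41.02141/60 = 105.6836902
  E ⇒ keep positive
Point 3:
  Latitude: split at 2 digits → 07° and 30.6778′; 7 + 30.6778/60 = 7.5112967
  hemisphere S, so the sign is −
  Longitude: split at 3 digits → 036° and 26.9623′; 36 + 26.9623/60 = 36.4493717
  E → positive
Point 4:
  φ: split at 2 digits → 16° and 15.03385′; 16 + 15.03385/60 = 16.2505642
  S → negative
  λ: degrees = first 3 digits = 81, minutes = 54.35962; 81 + 54.35962/60 = 81.9059937
  E → positive

1. -0.532917, 70.670200
2. -66.755997, 105.683690
3. -7.511297, 36.449372
4. -16.250564, 81.905994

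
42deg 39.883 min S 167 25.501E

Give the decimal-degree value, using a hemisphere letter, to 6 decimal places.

Latitude: 42 + 39.883/60 = 42.6647167
Lon: 167 + 25.501/60 = 167.4250167

42.664717° S, 167.425017° E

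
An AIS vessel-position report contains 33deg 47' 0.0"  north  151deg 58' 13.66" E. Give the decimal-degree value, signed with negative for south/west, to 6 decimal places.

Latitude: 47′ + 0″ = 47.00000′; 33 + 47.00000/60 = 33.7833333
N ⇒ keep positive
Lon: 58′ + 13.66″ = 58.22767′; 151 + 58.22767/60 = 151.9704611
E ⇒ keep positive

33.783333, 151.970461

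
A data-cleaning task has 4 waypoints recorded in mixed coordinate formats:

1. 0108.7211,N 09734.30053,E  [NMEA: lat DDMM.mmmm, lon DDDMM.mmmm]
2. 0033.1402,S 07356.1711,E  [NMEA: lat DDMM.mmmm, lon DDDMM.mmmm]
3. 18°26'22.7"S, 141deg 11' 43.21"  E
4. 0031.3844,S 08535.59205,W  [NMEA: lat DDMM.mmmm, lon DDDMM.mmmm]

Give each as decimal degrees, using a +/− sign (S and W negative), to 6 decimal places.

1. 1.145352, 97.571676
2. -0.552337, 73.936185
3. -18.439639, 141.195336
4. -0.523073, -85.593201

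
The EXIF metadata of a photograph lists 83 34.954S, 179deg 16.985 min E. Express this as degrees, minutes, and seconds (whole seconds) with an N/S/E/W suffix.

Lat: 34.95400′ → 34′ and 0.95400 × 60 = 57.24″
Lon: 16.98500′ → 16′ and 0.98500 × 60 = 59.10″

83°34′57″ S, 179°16′59″ E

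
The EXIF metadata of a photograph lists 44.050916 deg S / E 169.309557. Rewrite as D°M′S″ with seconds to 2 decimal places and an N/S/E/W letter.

φ: 0.050916 × 60 = 3.05496′ → 3′, remainder × 60 = 3.2976″
Lon: whole degrees 169; 18.57342′ → 18′ and 34.4052″

44°03′3.30″ S, 169°18′34.41″ E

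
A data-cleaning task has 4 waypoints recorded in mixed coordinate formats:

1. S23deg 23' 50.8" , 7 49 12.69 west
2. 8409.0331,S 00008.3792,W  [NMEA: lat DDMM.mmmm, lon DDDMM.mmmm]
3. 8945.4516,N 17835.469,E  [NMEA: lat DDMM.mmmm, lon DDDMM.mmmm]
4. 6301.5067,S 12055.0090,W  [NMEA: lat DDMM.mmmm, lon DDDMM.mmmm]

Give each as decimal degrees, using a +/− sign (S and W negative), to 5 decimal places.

1. -23.39744, -7.82019
2. -84.15055, -0.13965
3. 89.75753, 178.59115
4. -63.02511, -120.91682

Point 1:
  Latitude: 23′ + 50.8″ = 23.84667′; 23 + 23.84667/60 = 23.397444
  S → negative
  Lon: 49′ + 12.69″ = 49.21150′; 7 + 49.21150/60 = 7.820192
  W ⇒ negate
Point 2:
  Lat: split at 2 digits → 84° and 9.0331′; 84 + 9.0331/60 = 84.150552
  hemisphere S, so the sign is −
  Longitude: split at 3 digits → 000° and 8.3792′; 0 + 8.3792/60 = 0.139653
  hemisphere W, so the sign is −
Point 3:
  Lat: split at 2 digits → 89° and 45.4516′; 89 + 45.4516/60 = 89.757527
  N ⇒ keep positive
  λ: degrees = first 3 digits = 178, minutes = 35.469; 178 + 35.469/60 = 178.591150
  E ⇒ keep positive
Point 4:
  Lat: split at 2 digits → 63° and 1.5067′; 63 + 1.5067/60 = 63.025112
  hemisphere S, so the sign is −
  λ: degrees = first 3 digits = 120, minutes = 55.009; 120 + 55.009/60 = 120.916817
  W → negative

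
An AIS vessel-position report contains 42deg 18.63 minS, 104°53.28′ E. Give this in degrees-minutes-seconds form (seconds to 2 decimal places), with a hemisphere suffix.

42°18′37.80″ S, 104°53′16.80″ E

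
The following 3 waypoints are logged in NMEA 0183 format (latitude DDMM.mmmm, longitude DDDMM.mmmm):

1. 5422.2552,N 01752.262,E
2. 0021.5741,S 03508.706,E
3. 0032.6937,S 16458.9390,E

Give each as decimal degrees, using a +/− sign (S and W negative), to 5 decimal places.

Point 1:
  Lat: degrees = first 2 digits = 54, minutes = 22.2552; 54 + 22.2552/60 = 54.370920
  N → positive
  Longitude: degrees = first 3 digits = 17, minutes = 52.262; 17 + 52.262/60 = 17.871033
  E ⇒ keep positive
Point 2:
  φ: split at 2 digits → 00° and 21.5741′; 0 + 21.5741/60 = 0.359568
  hemisphere S, so the sign is −
  Longitude: degrees = first 3 digits = 35, minutes = 8.706; 35 + 8.706/60 = 35.145100
  E ⇒ keep positive
Point 3:
  φ: split at 2 digits → 00° and 32.6937′; 0 + 32.6937/60 = 0.544895
  S → negative
  Longitude: split at 3 digits → 164° and 58.939′; 164 + 58.939/60 = 164.982317
  E → positive

1. 54.37092, 17.87103
2. -0.35957, 35.14510
3. -0.54490, 164.98232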